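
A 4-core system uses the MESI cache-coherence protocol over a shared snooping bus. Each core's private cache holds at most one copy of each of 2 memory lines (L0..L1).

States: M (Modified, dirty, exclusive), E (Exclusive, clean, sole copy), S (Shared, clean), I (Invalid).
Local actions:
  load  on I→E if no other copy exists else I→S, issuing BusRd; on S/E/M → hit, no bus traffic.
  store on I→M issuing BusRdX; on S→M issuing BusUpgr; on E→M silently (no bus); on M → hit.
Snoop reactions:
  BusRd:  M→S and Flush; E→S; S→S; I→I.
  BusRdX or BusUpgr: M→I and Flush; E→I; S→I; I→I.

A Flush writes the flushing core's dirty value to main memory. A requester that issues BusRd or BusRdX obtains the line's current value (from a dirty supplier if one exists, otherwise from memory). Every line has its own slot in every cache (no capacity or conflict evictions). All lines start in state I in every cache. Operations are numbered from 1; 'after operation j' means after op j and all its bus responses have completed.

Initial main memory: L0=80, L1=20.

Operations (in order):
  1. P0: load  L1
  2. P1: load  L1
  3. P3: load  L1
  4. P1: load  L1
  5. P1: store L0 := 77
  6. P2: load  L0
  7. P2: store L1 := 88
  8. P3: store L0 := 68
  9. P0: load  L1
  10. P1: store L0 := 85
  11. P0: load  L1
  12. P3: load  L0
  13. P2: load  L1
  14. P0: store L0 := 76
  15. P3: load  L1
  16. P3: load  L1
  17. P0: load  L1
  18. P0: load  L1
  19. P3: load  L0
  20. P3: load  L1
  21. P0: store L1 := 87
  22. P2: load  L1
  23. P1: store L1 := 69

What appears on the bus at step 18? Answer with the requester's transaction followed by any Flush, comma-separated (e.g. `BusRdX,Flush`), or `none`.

bus = none

[1] P0: load  L1 | P0:E(20), P1:I, P2:I, P3:I | bus: BusRd
[2] P1: load  L1 | P0:S(20), P1:S(20), P2:I, P3:I | bus: BusRd
[3] P3: load  L1 | P0:S(20), P1:S(20), P2:I, P3:S(20) | bus: BusRd
[4] P1: load  L1 | P0:S(20), P1:S(20), P2:I, P3:S(20) | bus: none
[5] P1: store L0 := 77 | P0:I, P1:M(77), P2:I, P3:I | bus: BusRdX
[6] P2: load  L0 | P0:I, P1:S(77), P2:S(77), P3:I | bus: BusRd,Flush
[7] P2: store L1 := 88 | P0:I, P1:I, P2:M(88), P3:I | bus: BusRdX
[8] P3: store L0 := 68 | P0:I, P1:I, P2:I, P3:M(68) | bus: BusRdX
[9] P0: load  L1 | P0:S(88), P1:I, P2:S(88), P3:I | bus: BusRd,Flush
[10] P1: store L0 := 85 | P0:I, P1:M(85), P2:I, P3:I | bus: BusRdX,Flush
[11] P0: load  L1 | P0:S(88), P1:I, P2:S(88), P3:I | bus: none
[12] P3: load  L0 | P0:I, P1:S(85), P2:I, P3:S(85) | bus: BusRd,Flush
[13] P2: load  L1 | P0:S(88), P1:I, P2:S(88), P3:I | bus: none
[14] P0: store L0 := 76 | P0:M(76), P1:I, P2:I, P3:I | bus: BusRdX
[15] P3: load  L1 | P0:S(88), P1:I, P2:S(88), P3:S(88) | bus: BusRd
[16] P3: load  L1 | P0:S(88), P1:I, P2:S(88), P3:S(88) | bus: none
[17] P0: load  L1 | P0:S(88), P1:I, P2:S(88), P3:S(88) | bus: none
[18] P0: load  L1 | P0:S(88), P1:I, P2:S(88), P3:S(88) | bus: none
[19] P3: load  L0 | P0:S(76), P1:I, P2:I, P3:S(76) | bus: BusRd,Flush
[20] P3: load  L1 | P0:S(88), P1:I, P2:S(88), P3:S(88) | bus: none
[21] P0: store L1 := 87 | P0:M(87), P1:I, P2:I, P3:I | bus: BusUpgr
[22] P2: load  L1 | P0:S(87), P1:I, P2:S(87), P3:I | bus: BusRd,Flush
[23] P1: store L1 := 69 | P0:I, P1:M(69), P2:I, P3:I | bus: BusRdX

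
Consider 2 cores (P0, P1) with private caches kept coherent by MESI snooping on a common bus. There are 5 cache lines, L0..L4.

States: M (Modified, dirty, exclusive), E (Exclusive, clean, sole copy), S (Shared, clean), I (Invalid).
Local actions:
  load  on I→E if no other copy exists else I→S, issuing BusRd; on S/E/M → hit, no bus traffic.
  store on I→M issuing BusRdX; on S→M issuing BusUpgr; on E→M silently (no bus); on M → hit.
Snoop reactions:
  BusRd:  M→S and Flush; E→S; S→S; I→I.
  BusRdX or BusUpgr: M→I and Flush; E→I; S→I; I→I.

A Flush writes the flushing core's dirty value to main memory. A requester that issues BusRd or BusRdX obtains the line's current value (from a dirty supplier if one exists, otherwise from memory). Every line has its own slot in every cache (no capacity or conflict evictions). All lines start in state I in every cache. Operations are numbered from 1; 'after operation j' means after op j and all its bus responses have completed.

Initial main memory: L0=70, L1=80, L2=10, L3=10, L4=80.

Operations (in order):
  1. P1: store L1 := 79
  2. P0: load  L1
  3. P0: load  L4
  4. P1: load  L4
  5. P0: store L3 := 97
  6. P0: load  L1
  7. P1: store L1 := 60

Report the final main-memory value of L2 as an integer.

memory[L2] = 10

[1] P1: store L1 := 79 | P0:I, P1:M(79) | bus: BusRdX
[2] P0: load  L1 | P0:S(79), P1:S(79) | bus: BusRd,Flush
[3] P0: load  L4 | P0:E(80), P1:I | bus: BusRd
[4] P1: load  L4 | P0:S(80), P1:S(80) | bus: BusRd
[5] P0: store L3 := 97 | P0:M(97), P1:I | bus: BusRdX
[6] P0: load  L1 | P0:S(79), P1:S(79) | bus: none
[7] P1: store L1 := 60 | P0:I, P1:M(60) | bus: BusUpgr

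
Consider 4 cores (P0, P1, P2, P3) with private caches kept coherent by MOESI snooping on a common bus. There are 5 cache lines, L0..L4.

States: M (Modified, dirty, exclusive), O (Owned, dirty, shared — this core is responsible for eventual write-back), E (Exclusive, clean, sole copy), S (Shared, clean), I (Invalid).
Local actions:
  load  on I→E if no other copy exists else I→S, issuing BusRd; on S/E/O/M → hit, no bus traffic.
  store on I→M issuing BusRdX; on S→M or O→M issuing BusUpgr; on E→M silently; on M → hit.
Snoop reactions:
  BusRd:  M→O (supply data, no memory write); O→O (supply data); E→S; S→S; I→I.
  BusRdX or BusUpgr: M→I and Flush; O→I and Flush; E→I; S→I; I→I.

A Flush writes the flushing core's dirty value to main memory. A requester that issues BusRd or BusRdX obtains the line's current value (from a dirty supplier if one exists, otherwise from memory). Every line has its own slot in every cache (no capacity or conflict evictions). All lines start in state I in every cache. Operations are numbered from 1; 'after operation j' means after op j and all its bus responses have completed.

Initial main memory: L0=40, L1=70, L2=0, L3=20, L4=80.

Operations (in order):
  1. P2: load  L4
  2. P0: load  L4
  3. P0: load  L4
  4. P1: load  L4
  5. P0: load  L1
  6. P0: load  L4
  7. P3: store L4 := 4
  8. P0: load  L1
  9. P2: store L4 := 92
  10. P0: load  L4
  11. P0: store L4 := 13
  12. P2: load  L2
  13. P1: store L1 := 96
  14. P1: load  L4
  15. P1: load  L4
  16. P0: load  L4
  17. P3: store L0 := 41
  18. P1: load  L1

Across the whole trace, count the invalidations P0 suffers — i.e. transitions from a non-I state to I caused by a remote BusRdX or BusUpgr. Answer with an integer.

invalidations = 2

step 1: P2: load  L4  ⟶  IIEI  (L4)  txn=BusRd  M[L4]=80
step 2: P0: load  L4  ⟶  SISI  (L4)  txn=BusRd  M[L4]=80
step 3: P0: load  L4  ⟶  SISI  (L4)  txn=∅  M[L4]=80
step 4: P1: load  L4  ⟶  SSSI  (L4)  txn=BusRd  M[L4]=80
step 5: P0: load  L1  ⟶  EIII  (L1)  txn=BusRd  M[L1]=70
step 6: P0: load  L4  ⟶  SSSI  (L4)  txn=∅  M[L4]=80
step 7: P3: store L4 := 4  ⟶  IIIM  (L4)  txn=BusRdX  M[L4]=80
step 8: P0: load  L1  ⟶  EIII  (L1)  txn=∅  M[L1]=70
step 9: P2: store L4 := 92  ⟶  IIMI  (L4)  txn=BusRdX+Flush  M[L4]=4
step 10: P0: load  L4  ⟶  SIOI  (L4)  txn=BusRd  M[L4]=4
step 11: P0: store L4 := 13  ⟶  MIII  (L4)  txn=BusUpgr+Flush  M[L4]=92
step 12: P2: load  L2  ⟶  IIEI  (L2)  txn=BusRd  M[L2]=0
step 13: P1: store L1 := 96  ⟶  IMII  (L1)  txn=BusRdX  M[L1]=70
step 14: P1: load  L4  ⟶  OSII  (L4)  txn=BusRd  M[L4]=92
step 15: P1: load  L4  ⟶  OSII  (L4)  txn=∅  M[L4]=92
step 16: P0: load  L4  ⟶  OSII  (L4)  txn=∅  M[L4]=92
step 17: P3: store L0 := 41  ⟶  IIIM  (L0)  txn=BusRdX  M[L0]=40
step 18: P1: load  L1  ⟶  IMII  (L1)  txn=∅  M[L1]=70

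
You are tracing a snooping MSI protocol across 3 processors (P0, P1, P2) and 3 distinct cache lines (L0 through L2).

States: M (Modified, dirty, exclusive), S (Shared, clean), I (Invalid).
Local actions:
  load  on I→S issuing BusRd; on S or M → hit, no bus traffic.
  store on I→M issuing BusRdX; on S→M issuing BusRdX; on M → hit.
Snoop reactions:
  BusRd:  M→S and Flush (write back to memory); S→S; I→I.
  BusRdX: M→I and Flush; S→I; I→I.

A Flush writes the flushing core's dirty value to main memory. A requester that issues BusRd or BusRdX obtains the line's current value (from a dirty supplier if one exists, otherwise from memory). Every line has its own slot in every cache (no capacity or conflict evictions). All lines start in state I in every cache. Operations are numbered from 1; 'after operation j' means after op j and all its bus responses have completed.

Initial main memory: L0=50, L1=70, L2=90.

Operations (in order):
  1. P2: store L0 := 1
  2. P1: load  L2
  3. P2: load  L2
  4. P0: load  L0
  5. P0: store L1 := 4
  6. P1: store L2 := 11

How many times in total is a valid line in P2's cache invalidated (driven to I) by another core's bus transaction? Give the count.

invalidations = 1

step 1: P2: store L0 := 1  ⟶  IIM  (L0)  txn=BusRdX  M[L0]=50
step 2: P1: load  L2  ⟶  ISI  (L2)  txn=BusRd  M[L2]=90
step 3: P2: load  L2  ⟶  ISS  (L2)  txn=BusRd  M[L2]=90
step 4: P0: load  L0  ⟶  SIS  (L0)  txn=BusRd+Flush  M[L0]=1
step 5: P0: store L1 := 4  ⟶  MII  (L1)  txn=BusRdX  M[L1]=70
step 6: P1: store L2 := 11  ⟶  IMI  (L2)  txn=BusRdX  M[L2]=90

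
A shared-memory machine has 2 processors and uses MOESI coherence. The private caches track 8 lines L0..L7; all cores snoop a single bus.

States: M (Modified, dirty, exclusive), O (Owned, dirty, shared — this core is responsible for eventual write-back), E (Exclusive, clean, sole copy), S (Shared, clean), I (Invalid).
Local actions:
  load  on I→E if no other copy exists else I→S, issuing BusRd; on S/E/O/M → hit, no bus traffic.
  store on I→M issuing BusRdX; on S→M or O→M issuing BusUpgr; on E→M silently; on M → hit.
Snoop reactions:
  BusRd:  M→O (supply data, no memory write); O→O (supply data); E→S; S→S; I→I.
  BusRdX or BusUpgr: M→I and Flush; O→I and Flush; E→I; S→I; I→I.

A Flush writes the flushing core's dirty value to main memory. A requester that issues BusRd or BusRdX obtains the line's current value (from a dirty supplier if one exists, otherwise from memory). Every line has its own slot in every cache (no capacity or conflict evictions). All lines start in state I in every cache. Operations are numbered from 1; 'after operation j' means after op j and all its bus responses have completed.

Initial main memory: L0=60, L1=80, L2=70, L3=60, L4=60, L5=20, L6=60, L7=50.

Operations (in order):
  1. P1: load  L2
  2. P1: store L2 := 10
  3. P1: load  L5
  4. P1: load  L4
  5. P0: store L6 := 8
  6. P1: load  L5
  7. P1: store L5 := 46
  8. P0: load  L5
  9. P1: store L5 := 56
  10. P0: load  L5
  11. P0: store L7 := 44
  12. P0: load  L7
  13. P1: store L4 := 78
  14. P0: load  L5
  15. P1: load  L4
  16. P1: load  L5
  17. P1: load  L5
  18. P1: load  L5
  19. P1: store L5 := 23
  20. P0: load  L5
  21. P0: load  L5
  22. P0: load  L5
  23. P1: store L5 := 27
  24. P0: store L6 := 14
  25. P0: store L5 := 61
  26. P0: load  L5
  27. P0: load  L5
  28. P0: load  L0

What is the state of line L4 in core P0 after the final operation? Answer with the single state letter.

  op1 P1: load  L2 → I/E on L2; bus BusRd; mem=70
  op2 P1: store L2 := 10 → I/M on L2; bus (none); mem=70
  op3 P1: load  L5 → I/E on L5; bus BusRd; mem=20
  op4 P1: load  L4 → I/E on L4; bus BusRd; mem=60
  op5 P0: store L6 := 8 → M/I on L6; bus BusRdX; mem=60
  op6 P1: load  L5 → I/E on L5; bus (none); mem=20
  op7 P1: store L5 := 46 → I/M on L5; bus (none); mem=20
  op8 P0: load  L5 → S/O on L5; bus BusRd; mem=20
  op9 P1: store L5 := 56 → I/M on L5; bus BusUpgr; mem=20
  op10 P0: load  L5 → S/O on L5; bus BusRd; mem=20
  op11 P0: store L7 := 44 → M/I on L7; bus BusRdX; mem=50
  op12 P0: load  L7 → M/I on L7; bus (none); mem=50
  op13 P1: store L4 := 78 → I/M on L4; bus (none); mem=60
  op14 P0: load  L5 → S/O on L5; bus (none); mem=20
  op15 P1: load  L4 → I/M on L4; bus (none); mem=60
  op16 P1: load  L5 → S/O on L5; bus (none); mem=20
  op17 P1: load  L5 → S/O on L5; bus (none); mem=20
  op18 P1: load  L5 → S/O on L5; bus (none); mem=20
  op19 P1: store L5 := 23 → I/M on L5; bus BusUpgr; mem=20
  op20 P0: load  L5 → S/O on L5; bus BusRd; mem=20
  op21 P0: load  L5 → S/O on L5; bus (none); mem=20
  op22 P0: load  L5 → S/O on L5; bus (none); mem=20
  op23 P1: store L5 := 27 → I/M on L5; bus BusUpgr; mem=20
  op24 P0: store L6 := 14 → M/I on L6; bus (none); mem=60
  op25 P0: store L5 := 61 → M/I on L5; bus BusRdX Flush; mem=27
  op26 P0: load  L5 → M/I on L5; bus (none); mem=27
  op27 P0: load  L5 → M/I on L5; bus (none); mem=27
  op28 P0: load  L0 → E/I on L0; bus BusRd; mem=60

state = I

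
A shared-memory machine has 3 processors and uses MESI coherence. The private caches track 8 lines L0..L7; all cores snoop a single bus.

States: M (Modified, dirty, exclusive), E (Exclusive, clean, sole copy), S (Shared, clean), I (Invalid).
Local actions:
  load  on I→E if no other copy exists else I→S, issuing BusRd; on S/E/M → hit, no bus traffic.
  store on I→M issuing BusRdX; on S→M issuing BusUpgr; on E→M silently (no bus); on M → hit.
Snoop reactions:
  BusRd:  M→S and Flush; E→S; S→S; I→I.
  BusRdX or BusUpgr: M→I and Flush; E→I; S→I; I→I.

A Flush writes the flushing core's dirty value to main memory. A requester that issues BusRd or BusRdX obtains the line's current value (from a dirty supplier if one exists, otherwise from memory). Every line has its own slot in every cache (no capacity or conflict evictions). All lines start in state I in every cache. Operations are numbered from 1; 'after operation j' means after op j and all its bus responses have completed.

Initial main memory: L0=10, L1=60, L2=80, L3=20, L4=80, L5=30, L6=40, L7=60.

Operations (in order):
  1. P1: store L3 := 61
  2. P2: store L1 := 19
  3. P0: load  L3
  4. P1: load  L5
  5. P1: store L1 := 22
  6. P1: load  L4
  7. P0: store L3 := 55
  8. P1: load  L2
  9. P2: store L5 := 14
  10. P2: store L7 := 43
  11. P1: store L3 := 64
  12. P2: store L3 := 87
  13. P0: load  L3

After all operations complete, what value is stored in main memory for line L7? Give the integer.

memory[L7] = 60

[1] P1: store L3 := 61 | P0:I, P1:M(61), P2:I | bus: BusRdX
[2] P2: store L1 := 19 | P0:I, P1:I, P2:M(19) | bus: BusRdX
[3] P0: load  L3 | P0:S(61), P1:S(61), P2:I | bus: BusRd,Flush
[4] P1: load  L5 | P0:I, P1:E(30), P2:I | bus: BusRd
[5] P1: store L1 := 22 | P0:I, P1:M(22), P2:I | bus: BusRdX,Flush
[6] P1: load  L4 | P0:I, P1:E(80), P2:I | bus: BusRd
[7] P0: store L3 := 55 | P0:M(55), P1:I, P2:I | bus: BusUpgr
[8] P1: load  L2 | P0:I, P1:E(80), P2:I | bus: BusRd
[9] P2: store L5 := 14 | P0:I, P1:I, P2:M(14) | bus: BusRdX
[10] P2: store L7 := 43 | P0:I, P1:I, P2:M(43) | bus: BusRdX
[11] P1: store L3 := 64 | P0:I, P1:M(64), P2:I | bus: BusRdX,Flush
[12] P2: store L3 := 87 | P0:I, P1:I, P2:M(87) | bus: BusRdX,Flush
[13] P0: load  L3 | P0:S(87), P1:I, P2:S(87) | bus: BusRd,Flush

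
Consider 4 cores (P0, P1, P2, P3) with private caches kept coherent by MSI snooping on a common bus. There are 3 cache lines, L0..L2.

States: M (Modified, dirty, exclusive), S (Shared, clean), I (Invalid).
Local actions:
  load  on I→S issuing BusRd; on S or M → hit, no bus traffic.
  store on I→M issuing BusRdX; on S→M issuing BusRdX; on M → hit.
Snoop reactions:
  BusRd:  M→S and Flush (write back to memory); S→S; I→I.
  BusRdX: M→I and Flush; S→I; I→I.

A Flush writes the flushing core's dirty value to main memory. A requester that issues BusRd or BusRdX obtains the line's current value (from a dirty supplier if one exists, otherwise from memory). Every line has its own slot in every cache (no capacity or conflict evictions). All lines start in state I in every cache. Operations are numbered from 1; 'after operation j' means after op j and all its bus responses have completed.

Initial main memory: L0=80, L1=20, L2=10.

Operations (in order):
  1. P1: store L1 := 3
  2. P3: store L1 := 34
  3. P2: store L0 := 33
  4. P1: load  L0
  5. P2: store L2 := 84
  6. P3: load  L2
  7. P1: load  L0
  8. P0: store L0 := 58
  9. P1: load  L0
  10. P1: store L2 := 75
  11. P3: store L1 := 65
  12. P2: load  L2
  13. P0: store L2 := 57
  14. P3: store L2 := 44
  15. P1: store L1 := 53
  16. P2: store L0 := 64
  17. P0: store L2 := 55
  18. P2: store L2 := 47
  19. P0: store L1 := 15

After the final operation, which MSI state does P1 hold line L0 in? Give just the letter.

state = I

step 1: P1: store L1 := 3  ⟶  IMII  (L1)  txn=BusRdX  M[L1]=20
step 2: P3: store L1 := 34  ⟶  IIIM  (L1)  txn=BusRdX+Flush  M[L1]=3
step 3: P2: store L0 := 33  ⟶  IIMI  (L0)  txn=BusRdX  M[L0]=80
step 4: P1: load  L0  ⟶  ISSI  (L0)  txn=BusRd+Flush  M[L0]=33
step 5: P2: store L2 := 84  ⟶  IIMI  (L2)  txn=BusRdX  M[L2]=10
step 6: P3: load  L2  ⟶  IISS  (L2)  txn=BusRd+Flush  M[L2]=84
step 7: P1: load  L0  ⟶  ISSI  (L0)  txn=∅  M[L0]=33
step 8: P0: store L0 := 58  ⟶  MIII  (L0)  txn=BusRdX  M[L0]=33
step 9: P1: load  L0  ⟶  SSII  (L0)  txn=BusRd+Flush  M[L0]=58
step 10: P1: store L2 := 75  ⟶  IMII  (L2)  txn=BusRdX  M[L2]=84
step 11: P3: store L1 := 65  ⟶  IIIM  (L1)  txn=∅  M[L1]=3
step 12: P2: load  L2  ⟶  ISSI  (L2)  txn=BusRd+Flush  M[L2]=75
step 13: P0: store L2 := 57  ⟶  MIII  (L2)  txn=BusRdX  M[L2]=75
step 14: P3: store L2 := 44  ⟶  IIIM  (L2)  txn=BusRdX+Flush  M[L2]=57
step 15: P1: store L1 := 53  ⟶  IMII  (L1)  txn=BusRdX+Flush  M[L1]=65
step 16: P2: store L0 := 64  ⟶  IIMI  (L0)  txn=BusRdX  M[L0]=58
step 17: P0: store L2 := 55  ⟶  MIII  (L2)  txn=BusRdX+Flush  M[L2]=44
step 18: P2: store L2 := 47  ⟶  IIMI  (L2)  txn=BusRdX+Flush  M[L2]=55
step 19: P0: store L1 := 15  ⟶  MIII  (L1)  txn=BusRdX+Flush  M[L1]=53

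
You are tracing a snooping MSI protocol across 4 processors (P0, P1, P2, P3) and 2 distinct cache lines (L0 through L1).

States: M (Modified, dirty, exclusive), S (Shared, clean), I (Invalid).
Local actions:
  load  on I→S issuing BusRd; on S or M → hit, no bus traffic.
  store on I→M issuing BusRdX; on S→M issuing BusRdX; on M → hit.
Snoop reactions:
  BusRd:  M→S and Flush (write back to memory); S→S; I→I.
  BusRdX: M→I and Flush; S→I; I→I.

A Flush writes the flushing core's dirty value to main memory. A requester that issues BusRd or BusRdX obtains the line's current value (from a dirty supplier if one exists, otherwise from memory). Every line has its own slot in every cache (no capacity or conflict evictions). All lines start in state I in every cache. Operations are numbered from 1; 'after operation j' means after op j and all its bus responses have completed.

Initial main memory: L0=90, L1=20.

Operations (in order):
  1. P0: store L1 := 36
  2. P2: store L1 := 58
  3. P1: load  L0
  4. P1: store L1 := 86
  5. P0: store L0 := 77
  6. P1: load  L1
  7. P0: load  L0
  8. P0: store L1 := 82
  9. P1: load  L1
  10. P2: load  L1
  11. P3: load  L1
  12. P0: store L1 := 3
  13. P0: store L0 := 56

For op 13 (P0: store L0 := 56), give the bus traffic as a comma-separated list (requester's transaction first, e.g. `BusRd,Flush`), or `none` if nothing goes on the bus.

bus = none

1. P0: store L1 := 36  bus=[BusRdX]  L1: P0=M P1=I P2=I P3=I  mem[L1]=20
2. P2: store L1 := 58  bus=[BusRdX,Flush]  L1: P0=I P1=I P2=M P3=I  mem[L1]=36
3. P1: load  L0  bus=[BusRd]  L0: P0=I P1=S P2=I P3=I  mem[L0]=90
4. P1: store L1 := 86  bus=[BusRdX,Flush]  L1: P0=I P1=M P2=I P3=I  mem[L1]=58
5. P0: store L0 := 77  bus=[BusRdX]  L0: P0=M P1=I P2=I P3=I  mem[L0]=90
6. P1: load  L1  bus=[-]  L1: P0=I P1=M P2=I P3=I  mem[L1]=58
7. P0: load  L0  bus=[-]  L0: P0=M P1=I P2=I P3=I  mem[L0]=90
8. P0: store L1 := 82  bus=[BusRdX,Flush]  L1: P0=M P1=I P2=I P3=I  mem[L1]=86
9. P1: load  L1  bus=[BusRd,Flush]  L1: P0=S P1=S P2=I P3=I  mem[L1]=82
10. P2: load  L1  bus=[BusRd]  L1: P0=S P1=S P2=S P3=I  mem[L1]=82
11. P3: load  L1  bus=[BusRd]  L1: P0=S P1=S P2=S P3=S  mem[L1]=82
12. P0: store L1 := 3  bus=[BusRdX]  L1: P0=M P1=I P2=I P3=I  mem[L1]=82
13. P0: store L0 := 56  bus=[-]  L0: P0=M P1=I P2=I P3=I  mem[L0]=90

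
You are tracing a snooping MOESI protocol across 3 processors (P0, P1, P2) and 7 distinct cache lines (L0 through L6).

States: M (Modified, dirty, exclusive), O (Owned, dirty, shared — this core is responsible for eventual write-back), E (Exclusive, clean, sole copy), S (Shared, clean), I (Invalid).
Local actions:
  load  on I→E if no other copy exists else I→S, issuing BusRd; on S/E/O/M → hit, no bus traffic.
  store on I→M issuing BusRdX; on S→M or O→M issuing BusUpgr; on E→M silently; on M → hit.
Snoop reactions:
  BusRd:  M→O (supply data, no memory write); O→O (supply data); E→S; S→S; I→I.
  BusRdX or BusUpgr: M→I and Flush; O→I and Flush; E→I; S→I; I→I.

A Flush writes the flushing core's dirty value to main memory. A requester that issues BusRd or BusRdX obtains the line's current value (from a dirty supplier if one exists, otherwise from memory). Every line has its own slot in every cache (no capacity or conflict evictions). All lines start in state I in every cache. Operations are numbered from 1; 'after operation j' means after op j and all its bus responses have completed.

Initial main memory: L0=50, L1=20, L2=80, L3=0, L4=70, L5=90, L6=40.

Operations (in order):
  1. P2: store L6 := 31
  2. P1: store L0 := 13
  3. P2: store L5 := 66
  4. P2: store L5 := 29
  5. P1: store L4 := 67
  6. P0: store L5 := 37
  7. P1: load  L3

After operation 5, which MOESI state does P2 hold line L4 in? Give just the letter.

state = I

  op1 P2: store L6 := 31 → I/I/M on L6; bus BusRdX; mem=40
  op2 P1: store L0 := 13 → I/M/I on L0; bus BusRdX; mem=50
  op3 P2: store L5 := 66 → I/I/M on L5; bus BusRdX; mem=90
  op4 P2: store L5 := 29 → I/I/M on L5; bus (none); mem=90
  op5 P1: store L4 := 67 → I/M/I on L4; bus BusRdX; mem=70
  op6 P0: store L5 := 37 → M/I/I on L5; bus BusRdX Flush; mem=29
  op7 P1: load  L3 → I/E/I on L3; bus BusRd; mem=0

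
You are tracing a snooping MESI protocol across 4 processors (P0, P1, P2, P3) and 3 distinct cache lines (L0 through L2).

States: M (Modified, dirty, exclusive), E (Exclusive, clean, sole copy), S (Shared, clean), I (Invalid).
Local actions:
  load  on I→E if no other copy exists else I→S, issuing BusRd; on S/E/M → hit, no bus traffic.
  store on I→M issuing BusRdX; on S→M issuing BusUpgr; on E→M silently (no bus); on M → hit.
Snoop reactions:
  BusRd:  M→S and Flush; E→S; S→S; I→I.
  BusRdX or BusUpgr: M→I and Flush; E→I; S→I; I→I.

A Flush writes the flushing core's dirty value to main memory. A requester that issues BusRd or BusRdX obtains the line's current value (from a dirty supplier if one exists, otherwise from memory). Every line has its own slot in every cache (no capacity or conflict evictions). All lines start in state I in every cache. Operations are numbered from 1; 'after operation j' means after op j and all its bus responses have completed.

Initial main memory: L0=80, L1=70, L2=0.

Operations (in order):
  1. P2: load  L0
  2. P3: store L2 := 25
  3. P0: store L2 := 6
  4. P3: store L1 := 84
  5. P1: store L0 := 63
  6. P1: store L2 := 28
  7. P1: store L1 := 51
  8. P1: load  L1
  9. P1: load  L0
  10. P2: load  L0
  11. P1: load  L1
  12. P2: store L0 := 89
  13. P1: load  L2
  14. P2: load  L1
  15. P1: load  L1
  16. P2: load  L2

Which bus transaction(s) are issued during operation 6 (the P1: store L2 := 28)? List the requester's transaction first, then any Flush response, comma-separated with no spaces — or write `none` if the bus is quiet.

1. P2: load  L0  bus=[BusRd]  L0: P0=I P1=I P2=E P3=I  mem[L0]=80
2. P3: store L2 := 25  bus=[BusRdX]  L2: P0=I P1=I P2=I P3=M  mem[L2]=0
3. P0: store L2 := 6  bus=[BusRdX,Flush]  L2: P0=M P1=I P2=I P3=I  mem[L2]=25
4. P3: store L1 := 84  bus=[BusRdX]  L1: P0=I P1=I P2=I P3=M  mem[L1]=70
5. P1: store L0 := 63  bus=[BusRdX]  L0: P0=I P1=M P2=I P3=I  mem[L0]=80
6. P1: store L2 := 28  bus=[BusRdX,Flush]  L2: P0=I P1=M P2=I P3=I  mem[L2]=6
7. P1: store L1 := 51  bus=[BusRdX,Flush]  L1: P0=I P1=M P2=I P3=I  mem[L1]=84
8. P1: load  L1  bus=[-]  L1: P0=I P1=M P2=I P3=I  mem[L1]=84
9. P1: load  L0  bus=[-]  L0: P0=I P1=M P2=I P3=I  mem[L0]=80
10. P2: load  L0  bus=[BusRd,Flush]  L0: P0=I P1=S P2=S P3=I  mem[L0]=63
11. P1: load  L1  bus=[-]  L1: P0=I P1=M P2=I P3=I  mem[L1]=84
12. P2: store L0 := 89  bus=[BusUpgr]  L0: P0=I P1=I P2=M P3=I  mem[L0]=63
13. P1: load  L2  bus=[-]  L2: P0=I P1=M P2=I P3=I  mem[L2]=6
14. P2: load  L1  bus=[BusRd,Flush]  L1: P0=I P1=S P2=S P3=I  mem[L1]=51
15. P1: load  L1  bus=[-]  L1: P0=I P1=S P2=S P3=I  mem[L1]=51
16. P2: load  L2  bus=[BusRd,Flush]  L2: P0=I P1=S P2=S P3=I  mem[L2]=28

bus = BusRdX,Flush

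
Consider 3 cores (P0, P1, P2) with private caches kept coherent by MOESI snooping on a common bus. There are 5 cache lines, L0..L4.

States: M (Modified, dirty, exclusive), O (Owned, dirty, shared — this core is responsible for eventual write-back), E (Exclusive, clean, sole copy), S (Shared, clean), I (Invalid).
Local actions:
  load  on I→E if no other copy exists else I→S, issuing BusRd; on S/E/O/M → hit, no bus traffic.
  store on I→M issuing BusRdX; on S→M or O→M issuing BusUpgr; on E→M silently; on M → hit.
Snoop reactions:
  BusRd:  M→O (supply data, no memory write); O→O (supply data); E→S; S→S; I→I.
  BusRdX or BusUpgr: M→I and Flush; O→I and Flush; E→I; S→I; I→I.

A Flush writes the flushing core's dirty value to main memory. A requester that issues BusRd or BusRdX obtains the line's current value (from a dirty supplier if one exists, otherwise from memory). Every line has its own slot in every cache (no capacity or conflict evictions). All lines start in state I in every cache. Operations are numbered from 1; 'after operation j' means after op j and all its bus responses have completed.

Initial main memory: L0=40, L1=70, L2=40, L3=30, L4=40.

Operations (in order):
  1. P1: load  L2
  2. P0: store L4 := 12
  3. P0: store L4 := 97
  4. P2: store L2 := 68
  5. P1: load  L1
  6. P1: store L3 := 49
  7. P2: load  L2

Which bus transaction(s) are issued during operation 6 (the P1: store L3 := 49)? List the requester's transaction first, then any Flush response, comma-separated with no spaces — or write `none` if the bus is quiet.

1. P1: load  L2  bus=[BusRd]  L2: P0=I P1=E P2=I  mem[L2]=40
2. P0: store L4 := 12  bus=[BusRdX]  L4: P0=M P1=I P2=I  mem[L4]=40
3. P0: store L4 := 97  bus=[-]  L4: P0=M P1=I P2=I  mem[L4]=40
4. P2: store L2 := 68  bus=[BusRdX]  L2: P0=I P1=I P2=M  mem[L2]=40
5. P1: load  L1  bus=[BusRd]  L1: P0=I P1=E P2=I  mem[L1]=70
6. P1: store L3 := 49  bus=[BusRdX]  L3: P0=I P1=M P2=I  mem[L3]=30
7. P2: load  L2  bus=[-]  L2: P0=I P1=I P2=M  mem[L2]=40

bus = BusRdX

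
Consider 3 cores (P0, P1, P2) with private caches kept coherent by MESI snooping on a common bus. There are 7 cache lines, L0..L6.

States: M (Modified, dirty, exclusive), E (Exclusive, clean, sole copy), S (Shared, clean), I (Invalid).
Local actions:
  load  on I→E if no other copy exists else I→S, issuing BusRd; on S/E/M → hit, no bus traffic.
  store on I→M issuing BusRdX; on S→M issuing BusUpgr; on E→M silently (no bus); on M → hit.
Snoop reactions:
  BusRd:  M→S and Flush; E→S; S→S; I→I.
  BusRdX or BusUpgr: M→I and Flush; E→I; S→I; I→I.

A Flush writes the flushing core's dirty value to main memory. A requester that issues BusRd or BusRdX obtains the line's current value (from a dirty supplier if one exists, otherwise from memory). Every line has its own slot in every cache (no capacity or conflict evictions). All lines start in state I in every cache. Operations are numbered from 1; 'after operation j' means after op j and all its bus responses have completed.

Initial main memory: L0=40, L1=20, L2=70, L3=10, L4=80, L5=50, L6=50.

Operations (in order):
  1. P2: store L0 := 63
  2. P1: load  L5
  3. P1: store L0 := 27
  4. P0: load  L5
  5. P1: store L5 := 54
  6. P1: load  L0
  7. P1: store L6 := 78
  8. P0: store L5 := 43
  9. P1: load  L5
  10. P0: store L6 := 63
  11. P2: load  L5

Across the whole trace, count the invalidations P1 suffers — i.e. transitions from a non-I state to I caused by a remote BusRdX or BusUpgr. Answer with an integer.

invalidations = 2

[1] P2: store L0 := 63 | P0:I, P1:I, P2:M(63) | bus: BusRdX
[2] P1: load  L5 | P0:I, P1:E(50), P2:I | bus: BusRd
[3] P1: store L0 := 27 | P0:I, P1:M(27), P2:I | bus: BusRdX,Flush
[4] P0: load  L5 | P0:S(50), P1:S(50), P2:I | bus: BusRd
[5] P1: store L5 := 54 | P0:I, P1:M(54), P2:I | bus: BusUpgr
[6] P1: load  L0 | P0:I, P1:M(27), P2:I | bus: none
[7] P1: store L6 := 78 | P0:I, P1:M(78), P2:I | bus: BusRdX
[8] P0: store L5 := 43 | P0:M(43), P1:I, P2:I | bus: BusRdX,Flush
[9] P1: load  L5 | P0:S(43), P1:S(43), P2:I | bus: BusRd,Flush
[10] P0: store L6 := 63 | P0:M(63), P1:I, P2:I | bus: BusRdX,Flush
[11] P2: load  L5 | P0:S(43), P1:S(43), P2:S(43) | bus: BusRd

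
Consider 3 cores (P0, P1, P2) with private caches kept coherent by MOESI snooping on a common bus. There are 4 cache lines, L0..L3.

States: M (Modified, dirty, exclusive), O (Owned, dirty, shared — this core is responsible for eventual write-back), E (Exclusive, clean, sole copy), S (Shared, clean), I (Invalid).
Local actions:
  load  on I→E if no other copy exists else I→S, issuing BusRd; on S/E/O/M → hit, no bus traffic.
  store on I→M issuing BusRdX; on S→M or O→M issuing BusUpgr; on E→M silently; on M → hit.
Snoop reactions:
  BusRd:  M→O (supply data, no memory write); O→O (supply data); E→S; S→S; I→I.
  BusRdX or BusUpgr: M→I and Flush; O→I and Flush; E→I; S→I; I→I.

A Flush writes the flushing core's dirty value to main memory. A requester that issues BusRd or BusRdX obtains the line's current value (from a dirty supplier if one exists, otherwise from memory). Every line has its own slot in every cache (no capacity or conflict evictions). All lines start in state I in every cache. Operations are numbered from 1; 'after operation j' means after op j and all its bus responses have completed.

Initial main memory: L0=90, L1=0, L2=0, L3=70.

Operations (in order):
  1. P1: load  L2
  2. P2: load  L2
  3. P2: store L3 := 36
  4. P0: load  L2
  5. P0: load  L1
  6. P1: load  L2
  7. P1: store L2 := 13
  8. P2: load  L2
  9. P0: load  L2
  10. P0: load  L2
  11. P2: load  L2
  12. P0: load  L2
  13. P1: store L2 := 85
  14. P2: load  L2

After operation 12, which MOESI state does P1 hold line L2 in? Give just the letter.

state = O

step 1: P1: load  L2  ⟶  IEI  (L2)  txn=BusRd  M[L2]=0
step 2: P2: load  L2  ⟶  ISS  (L2)  txn=BusRd  M[L2]=0
step 3: P2: store L3 := 36  ⟶  IIM  (L3)  txn=BusRdX  M[L3]=70
step 4: P0: load  L2  ⟶  SSS  (L2)  txn=BusRd  M[L2]=0
step 5: P0: load  L1  ⟶  EII  (L1)  txn=BusRd  M[L1]=0
step 6: P1: load  L2  ⟶  SSS  (L2)  txn=∅  M[L2]=0
step 7: P1: store L2 := 13  ⟶  IMI  (L2)  txn=BusUpgr  M[L2]=0
step 8: P2: load  L2  ⟶  IOS  (L2)  txn=BusRd  M[L2]=0
step 9: P0: load  L2  ⟶  SOS  (L2)  txn=BusRd  M[L2]=0
step 10: P0: load  L2  ⟶  SOS  (L2)  txn=∅  M[L2]=0
step 11: P2: load  L2  ⟶  SOS  (L2)  txn=∅  M[L2]=0
step 12: P0: load  L2  ⟶  SOS  (L2)  txn=∅  M[L2]=0
step 13: P1: store L2 := 85  ⟶  IMI  (L2)  txn=BusUpgr  M[L2]=0
step 14: P2: load  L2  ⟶  IOS  (L2)  txn=BusRd  M[L2]=0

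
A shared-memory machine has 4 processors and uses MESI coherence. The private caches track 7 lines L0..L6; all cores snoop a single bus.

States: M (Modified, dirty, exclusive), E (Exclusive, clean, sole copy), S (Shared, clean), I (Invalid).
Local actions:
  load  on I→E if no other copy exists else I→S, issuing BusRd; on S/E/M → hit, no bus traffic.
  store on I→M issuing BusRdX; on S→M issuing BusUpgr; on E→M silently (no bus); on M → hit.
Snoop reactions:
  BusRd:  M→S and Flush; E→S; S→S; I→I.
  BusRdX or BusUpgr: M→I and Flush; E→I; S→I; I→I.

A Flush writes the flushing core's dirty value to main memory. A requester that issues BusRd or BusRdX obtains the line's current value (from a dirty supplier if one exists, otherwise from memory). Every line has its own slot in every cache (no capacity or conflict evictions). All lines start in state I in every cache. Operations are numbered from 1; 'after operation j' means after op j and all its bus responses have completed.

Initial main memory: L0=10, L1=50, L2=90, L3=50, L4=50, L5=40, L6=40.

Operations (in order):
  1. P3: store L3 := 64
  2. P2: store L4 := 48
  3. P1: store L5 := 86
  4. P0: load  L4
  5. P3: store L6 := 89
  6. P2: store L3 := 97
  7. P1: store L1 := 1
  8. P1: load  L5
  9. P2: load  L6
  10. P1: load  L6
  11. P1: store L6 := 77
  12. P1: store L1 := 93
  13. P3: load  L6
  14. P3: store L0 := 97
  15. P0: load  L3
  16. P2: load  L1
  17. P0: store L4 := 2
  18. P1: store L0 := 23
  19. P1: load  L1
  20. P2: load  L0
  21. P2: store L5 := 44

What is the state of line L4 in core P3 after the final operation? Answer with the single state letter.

state = I

[1] P3: store L3 := 64 | P0:I, P1:I, P2:I, P3:M(64) | bus: BusRdX
[2] P2: store L4 := 48 | P0:I, P1:I, P2:M(48), P3:I | bus: BusRdX
[3] P1: store L5 := 86 | P0:I, P1:M(86), P2:I, P3:I | bus: BusRdX
[4] P0: load  L4 | P0:S(48), P1:I, P2:S(48), P3:I | bus: BusRd,Flush
[5] P3: store L6 := 89 | P0:I, P1:I, P2:I, P3:M(89) | bus: BusRdX
[6] P2: store L3 := 97 | P0:I, P1:I, P2:M(97), P3:I | bus: BusRdX,Flush
[7] P1: store L1 := 1 | P0:I, P1:M(1), P2:I, P3:I | bus: BusRdX
[8] P1: load  L5 | P0:I, P1:M(86), P2:I, P3:I | bus: none
[9] P2: load  L6 | P0:I, P1:I, P2:S(89), P3:S(89) | bus: BusRd,Flush
[10] P1: load  L6 | P0:I, P1:S(89), P2:S(89), P3:S(89) | bus: BusRd
[11] P1: store L6 := 77 | P0:I, P1:M(77), P2:I, P3:I | bus: BusUpgr
[12] P1: store L1 := 93 | P0:I, P1:M(93), P2:I, P3:I | bus: none
[13] P3: load  L6 | P0:I, P1:S(77), P2:I, P3:S(77) | bus: BusRd,Flush
[14] P3: store L0 := 97 | P0:I, P1:I, P2:I, P3:M(97) | bus: BusRdX
[15] P0: load  L3 | P0:S(97), P1:I, P2:S(97), P3:I | bus: BusRd,Flush
[16] P2: load  L1 | P0:I, P1:S(93), P2:S(93), P3:I | bus: BusRd,Flush
[17] P0: store L4 := 2 | P0:M(2), P1:I, P2:I, P3:I | bus: BusUpgr
[18] P1: store L0 := 23 | P0:I, P1:M(23), P2:I, P3:I | bus: BusRdX,Flush
[19] P1: load  L1 | P0:I, P1:S(93), P2:S(93), P3:I | bus: none
[20] P2: load  L0 | P0:I, P1:S(23), P2:S(23), P3:I | bus: BusRd,Flush
[21] P2: store L5 := 44 | P0:I, P1:I, P2:M(44), P3:I | bus: BusRdX,Flush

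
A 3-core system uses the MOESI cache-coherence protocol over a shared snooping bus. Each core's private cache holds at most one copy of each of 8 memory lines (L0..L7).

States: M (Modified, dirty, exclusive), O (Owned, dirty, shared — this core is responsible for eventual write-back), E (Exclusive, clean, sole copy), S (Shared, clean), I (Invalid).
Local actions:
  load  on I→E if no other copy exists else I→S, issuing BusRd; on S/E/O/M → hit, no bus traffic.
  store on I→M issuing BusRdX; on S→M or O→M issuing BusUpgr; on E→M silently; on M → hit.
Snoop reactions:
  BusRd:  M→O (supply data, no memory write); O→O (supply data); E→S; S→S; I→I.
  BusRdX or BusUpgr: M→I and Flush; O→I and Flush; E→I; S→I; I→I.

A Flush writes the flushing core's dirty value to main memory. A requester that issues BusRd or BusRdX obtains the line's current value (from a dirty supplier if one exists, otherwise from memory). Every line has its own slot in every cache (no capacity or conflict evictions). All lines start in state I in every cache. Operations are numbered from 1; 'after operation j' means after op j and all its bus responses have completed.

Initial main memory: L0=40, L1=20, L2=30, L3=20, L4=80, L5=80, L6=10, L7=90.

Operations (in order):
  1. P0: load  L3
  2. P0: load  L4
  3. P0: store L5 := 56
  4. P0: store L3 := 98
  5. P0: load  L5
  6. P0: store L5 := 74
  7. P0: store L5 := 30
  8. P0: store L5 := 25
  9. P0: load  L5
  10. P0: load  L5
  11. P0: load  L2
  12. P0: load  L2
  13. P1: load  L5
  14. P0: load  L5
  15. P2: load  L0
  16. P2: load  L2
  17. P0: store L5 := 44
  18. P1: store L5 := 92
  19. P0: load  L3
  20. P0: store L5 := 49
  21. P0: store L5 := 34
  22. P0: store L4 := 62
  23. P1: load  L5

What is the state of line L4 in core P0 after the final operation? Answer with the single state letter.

  op1 P0: load  L3 → E/I/I on L3; bus BusRd; mem=20
  op2 P0: load  L4 → E/I/I on L4; bus BusRd; mem=80
  op3 P0: store L5 := 56 → M/I/I on L5; bus BusRdX; mem=80
  op4 P0: store L3 := 98 → M/I/I on L3; bus (none); mem=20
  op5 P0: load  L5 → M/I/I on L5; bus (none); mem=80
  op6 P0: store L5 := 74 → M/I/I on L5; bus (none); mem=80
  op7 P0: store L5 := 30 → M/I/I on L5; bus (none); mem=80
  op8 P0: store L5 := 25 → M/I/I on L5; bus (none); mem=80
  op9 P0: load  L5 → M/I/I on L5; bus (none); mem=80
  op10 P0: load  L5 → M/I/I on L5; bus (none); mem=80
  op11 P0: load  L2 → E/I/I on L2; bus BusRd; mem=30
  op12 P0: load  L2 → E/I/I on L2; bus (none); mem=30
  op13 P1: load  L5 → O/S/I on L5; bus BusRd; mem=80
  op14 P0: load  L5 → O/S/I on L5; bus (none); mem=80
  op15 P2: load  L0 → I/I/E on L0; bus BusRd; mem=40
  op16 P2: load  L2 → S/I/S on L2; bus BusRd; mem=30
  op17 P0: store L5 := 44 → M/I/I on L5; bus BusUpgr; mem=80
  op18 P1: store L5 := 92 → I/M/I on L5; bus BusRdX Flush; mem=44
  op19 P0: load  L3 → M/I/I on L3; bus (none); mem=20
  op20 P0: store L5 := 49 → M/I/I on L5; bus BusRdX Flush; mem=92
  op21 P0: store L5 := 34 → M/I/I on L5; bus (none); mem=92
  op22 P0: store L4 := 62 → M/I/I on L4; bus (none); mem=80
  op23 P1: load  L5 → O/S/I on L5; bus BusRd; mem=92

state = M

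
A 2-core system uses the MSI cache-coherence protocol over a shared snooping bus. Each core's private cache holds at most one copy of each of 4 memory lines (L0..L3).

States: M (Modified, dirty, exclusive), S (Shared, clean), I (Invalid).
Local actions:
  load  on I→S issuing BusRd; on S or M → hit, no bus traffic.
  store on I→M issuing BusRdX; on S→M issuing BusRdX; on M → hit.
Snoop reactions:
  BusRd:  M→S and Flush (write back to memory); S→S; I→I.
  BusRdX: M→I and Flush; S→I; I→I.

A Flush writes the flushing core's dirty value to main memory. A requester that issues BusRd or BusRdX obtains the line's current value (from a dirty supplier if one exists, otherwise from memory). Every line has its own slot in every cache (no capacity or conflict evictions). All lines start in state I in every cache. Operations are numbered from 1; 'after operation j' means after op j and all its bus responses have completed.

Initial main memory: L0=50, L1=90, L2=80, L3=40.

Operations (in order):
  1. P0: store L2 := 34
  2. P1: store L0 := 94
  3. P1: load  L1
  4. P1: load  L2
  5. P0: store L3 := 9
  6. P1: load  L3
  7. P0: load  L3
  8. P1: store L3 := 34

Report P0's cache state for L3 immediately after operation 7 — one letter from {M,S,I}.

state = S

step 1: P0: store L2 := 34  ⟶  MI  (L2)  txn=BusRdX  M[L2]=80
step 2: P1: store L0 := 94  ⟶  IM  (L0)  txn=BusRdX  M[L0]=50
step 3: P1: load  L1  ⟶  IS  (L1)  txn=BusRd  M[L1]=90
step 4: P1: load  L2  ⟶  SS  (L2)  txn=BusRd+Flush  M[L2]=34
step 5: P0: store L3 := 9  ⟶  MI  (L3)  txn=BusRdX  M[L3]=40
step 6: P1: load  L3  ⟶  SS  (L3)  txn=BusRd+Flush  M[L3]=9
step 7: P0: load  L3  ⟶  SS  (L3)  txn=∅  M[L3]=9
step 8: P1: store L3 := 34  ⟶  IM  (L3)  txn=BusRdX  M[L3]=9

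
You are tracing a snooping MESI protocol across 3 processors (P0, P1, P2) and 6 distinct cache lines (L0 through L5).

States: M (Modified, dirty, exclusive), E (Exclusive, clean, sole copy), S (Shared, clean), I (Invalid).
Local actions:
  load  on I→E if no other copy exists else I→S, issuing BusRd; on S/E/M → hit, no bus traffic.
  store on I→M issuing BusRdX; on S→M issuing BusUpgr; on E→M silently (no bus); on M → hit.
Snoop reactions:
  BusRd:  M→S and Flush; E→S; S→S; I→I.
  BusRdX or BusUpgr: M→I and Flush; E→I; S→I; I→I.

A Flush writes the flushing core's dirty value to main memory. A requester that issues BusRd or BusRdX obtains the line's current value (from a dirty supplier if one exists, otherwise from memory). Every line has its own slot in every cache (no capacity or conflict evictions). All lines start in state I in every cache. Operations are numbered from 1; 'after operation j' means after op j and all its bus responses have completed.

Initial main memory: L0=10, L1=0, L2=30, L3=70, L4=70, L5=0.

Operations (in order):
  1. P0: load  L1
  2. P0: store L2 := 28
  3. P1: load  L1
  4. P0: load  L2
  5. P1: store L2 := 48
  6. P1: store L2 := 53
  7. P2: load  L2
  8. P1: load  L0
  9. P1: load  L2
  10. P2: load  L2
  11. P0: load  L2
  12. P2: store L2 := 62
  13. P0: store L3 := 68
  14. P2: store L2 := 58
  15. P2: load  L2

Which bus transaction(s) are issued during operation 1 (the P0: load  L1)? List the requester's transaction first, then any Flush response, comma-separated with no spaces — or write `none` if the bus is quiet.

step 1: P0: load  L1  ⟶  EII  (L1)  txn=BusRd  M[L1]=0
step 2: P0: store L2 := 28  ⟶  MII  (L2)  txn=BusRdX  M[L2]=30
step 3: P1: load  L1  ⟶  SSI  (L1)  txn=BusRd  M[L1]=0
step 4: P0: load  L2  ⟶  MII  (L2)  txn=∅  M[L2]=30
step 5: P1: store L2 := 48  ⟶  IMI  (L2)  txn=BusRdX+Flush  M[L2]=28
step 6: P1: store L2 := 53  ⟶  IMI  (L2)  txn=∅  M[L2]=28
step 7: P2: load  L2  ⟶  ISS  (L2)  txn=BusRd+Flush  M[L2]=53
step 8: P1: load  L0  ⟶  IEI  (L0)  txn=BusRd  M[L0]=10
step 9: P1: load  L2  ⟶  ISS  (L2)  txn=∅  M[L2]=53
step 10: P2: load  L2  ⟶  ISS  (L2)  txn=∅  M[L2]=53
step 11: P0: load  L2  ⟶  SSS  (L2)  txn=BusRd  M[L2]=53
step 12: P2: store L2 := 62  ⟶  IIM  (L2)  txn=BusUpgr  M[L2]=53
step 13: P0: store L3 := 68  ⟶  MII  (L3)  txn=BusRdX  M[L3]=70
step 14: P2: store L2 := 58  ⟶  IIM  (L2)  txn=∅  M[L2]=53
step 15: P2: load  L2  ⟶  IIM  (L2)  txn=∅  M[L2]=53

bus = BusRd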